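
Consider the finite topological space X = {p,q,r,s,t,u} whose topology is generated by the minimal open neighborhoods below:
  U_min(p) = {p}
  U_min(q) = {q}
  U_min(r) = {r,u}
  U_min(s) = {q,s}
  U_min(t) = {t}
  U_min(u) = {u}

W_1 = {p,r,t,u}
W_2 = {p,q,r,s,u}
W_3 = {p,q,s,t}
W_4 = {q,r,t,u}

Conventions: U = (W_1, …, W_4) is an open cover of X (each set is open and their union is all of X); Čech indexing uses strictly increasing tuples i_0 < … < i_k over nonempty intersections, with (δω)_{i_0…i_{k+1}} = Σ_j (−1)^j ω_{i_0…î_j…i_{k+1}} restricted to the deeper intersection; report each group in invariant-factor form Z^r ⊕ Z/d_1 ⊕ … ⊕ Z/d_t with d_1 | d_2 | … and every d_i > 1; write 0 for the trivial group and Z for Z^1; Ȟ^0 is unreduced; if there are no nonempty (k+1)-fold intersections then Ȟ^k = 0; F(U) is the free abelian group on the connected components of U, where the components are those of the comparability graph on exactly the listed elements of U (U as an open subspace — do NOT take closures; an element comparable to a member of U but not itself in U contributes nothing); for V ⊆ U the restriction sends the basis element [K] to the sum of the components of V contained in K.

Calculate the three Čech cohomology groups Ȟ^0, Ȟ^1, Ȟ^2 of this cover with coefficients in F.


intersection data:
  W12={p,r,u} W13={p,t} W14={r,t,u} W23={p,q,s} W24={q,r,u} W34={q,t}
  W123={p} W124={r,u} W134={t} W234={q}
components per intersection:
  W1: {p} {r,u} {t}
  W2: {p} {q,s} {r,u}
  W3: {p} {q,s} {t}
  W4: {q} {r,u} {t}
  W12: {p} {r,u}
  W13: {p} {t}
  W14: {r,u} {t}
  W23: {p} {q,s}
  W24: {q} {r,u}
  W34: {q} {t}
  W123: {p}
  W124: {r,u}
  W134: {t}
  W234: {q}
C dims 12,12,4; δ0: rk 8, SNF 1^8; δ1: rk 4, SNF 1^4
Ȟ^0 = (12 − 8) − 0 = 4, so Ȟ^0 ≅ Z^4
Ȟ^1 = (12 − 4) − 8 = 0, so Ȟ^1 ≅ 0
Ȟ^2 = (4 − 0) − 4 = 0, so Ȟ^2 ≅ 0

Ȟ^0 = Z^4,  Ȟ^1 = 0,  Ȟ^2 = 0


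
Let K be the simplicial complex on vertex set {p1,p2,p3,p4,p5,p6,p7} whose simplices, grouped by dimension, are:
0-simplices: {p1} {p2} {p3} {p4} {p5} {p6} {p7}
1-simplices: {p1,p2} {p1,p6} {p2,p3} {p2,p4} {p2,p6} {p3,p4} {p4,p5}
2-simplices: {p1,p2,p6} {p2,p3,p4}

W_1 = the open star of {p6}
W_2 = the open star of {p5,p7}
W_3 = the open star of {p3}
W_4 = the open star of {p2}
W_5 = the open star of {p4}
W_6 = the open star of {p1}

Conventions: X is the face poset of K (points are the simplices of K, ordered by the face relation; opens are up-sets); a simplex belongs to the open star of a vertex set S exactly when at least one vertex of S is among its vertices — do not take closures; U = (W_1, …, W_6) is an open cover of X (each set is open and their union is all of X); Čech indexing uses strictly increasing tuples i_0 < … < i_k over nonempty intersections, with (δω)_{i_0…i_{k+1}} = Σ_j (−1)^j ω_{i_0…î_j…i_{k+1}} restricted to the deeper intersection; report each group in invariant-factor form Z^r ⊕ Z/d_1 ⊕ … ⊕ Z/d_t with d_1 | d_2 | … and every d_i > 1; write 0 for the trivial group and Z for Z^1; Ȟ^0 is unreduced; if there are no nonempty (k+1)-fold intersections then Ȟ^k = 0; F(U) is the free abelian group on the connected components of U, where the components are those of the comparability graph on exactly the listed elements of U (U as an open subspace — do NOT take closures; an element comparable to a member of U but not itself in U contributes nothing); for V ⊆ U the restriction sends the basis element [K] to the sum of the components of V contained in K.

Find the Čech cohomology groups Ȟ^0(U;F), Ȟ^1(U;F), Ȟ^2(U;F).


intersection data:
  W1={{p6},{p1,p6},{p2,p6},{p1,p2,p6}} W2={{p5},{p7},{p4,p5}} W3={{p3},{p2,p3},{p3,p4},{p2,p3,p4}} W4={{p2},{p1,p2},{p2,p3},{p2,p4},{p2,p6},{p1,p2,p6},{p2,p3,p4}} W5={{p4},{p2,p4},{p3,p4},{p4,p5},{p2,p3,p4}} W6={{p1},{p1,p2},{p1,p6},{p1,p2,p6}}
  W14={{p2,p6},{p1,p2,p6}} W16={{p1,p6},{p1,p2,p6}} W25={{p4,p5}} W34={{p2,p3},{p2,p3,p4}} W35={{p3,p4},{p2,p3,p4}} W45={{p2,p4},{p2,p3,p4}} W46={{p1,p2},{p1,p2,p6}}
  W146={{p1,p2,p6}} W345={{p2,p3,p4}}
components per intersection:
  W1: {{p6},{p1,p6},{p2,p6},{p1,p2,p6}}
  W2: {{p5},{p4,p5}} {{p7}}
  W3: {{p3},{p2,p3},{p3,p4},{p2,p3,p4}}
  W4: {{p2},{p1,p2},{p2,p3},{p2,p4},{p2,p6},{p1,p2,p6},{p2,p3,p4}}
  W5: {{p4},{p2,p4},{p3,p4},{p4,p5},{p2,p3,p4}}
  W6: {{p1},{p1,p2},{p1,p6},{p1,p2,p6}}
  W14: {{p2,p6},{p1,p2,p6}}
  W16: {{p1,p6},{p1,p2,p6}}
  W25: {{p4,p5}}
  W34: {{p2,p3},{p2,p3,p4}}
  W35: {{p3,p4},{p2,p3,p4}}
  W45: {{p2,p4},{p2,p3,p4}}
  W46: {{p1,p2},{p1,p2,p6}}
  W146: {{p1,p2,p6}}
  W345: {{p2,p3,p4}}
C dims 7,7,2; δ0: rk 5, SNF 1^5; δ1: rk 2, SNF 1^2
Ȟ^0 = (7 − 5) − 0 = 2, so Ȟ^0 ≅ Z^2
Ȟ^1 = (7 − 2) − 5 = 0, so Ȟ^1 ≅ 0
Ȟ^2 = (2 − 0) − 2 = 0, so Ȟ^2 ≅ 0

Ȟ^0(U;F) ≅ Z^2, Ȟ^1(U;F) ≅ 0 and Ȟ^2(U;F) ≅ 0


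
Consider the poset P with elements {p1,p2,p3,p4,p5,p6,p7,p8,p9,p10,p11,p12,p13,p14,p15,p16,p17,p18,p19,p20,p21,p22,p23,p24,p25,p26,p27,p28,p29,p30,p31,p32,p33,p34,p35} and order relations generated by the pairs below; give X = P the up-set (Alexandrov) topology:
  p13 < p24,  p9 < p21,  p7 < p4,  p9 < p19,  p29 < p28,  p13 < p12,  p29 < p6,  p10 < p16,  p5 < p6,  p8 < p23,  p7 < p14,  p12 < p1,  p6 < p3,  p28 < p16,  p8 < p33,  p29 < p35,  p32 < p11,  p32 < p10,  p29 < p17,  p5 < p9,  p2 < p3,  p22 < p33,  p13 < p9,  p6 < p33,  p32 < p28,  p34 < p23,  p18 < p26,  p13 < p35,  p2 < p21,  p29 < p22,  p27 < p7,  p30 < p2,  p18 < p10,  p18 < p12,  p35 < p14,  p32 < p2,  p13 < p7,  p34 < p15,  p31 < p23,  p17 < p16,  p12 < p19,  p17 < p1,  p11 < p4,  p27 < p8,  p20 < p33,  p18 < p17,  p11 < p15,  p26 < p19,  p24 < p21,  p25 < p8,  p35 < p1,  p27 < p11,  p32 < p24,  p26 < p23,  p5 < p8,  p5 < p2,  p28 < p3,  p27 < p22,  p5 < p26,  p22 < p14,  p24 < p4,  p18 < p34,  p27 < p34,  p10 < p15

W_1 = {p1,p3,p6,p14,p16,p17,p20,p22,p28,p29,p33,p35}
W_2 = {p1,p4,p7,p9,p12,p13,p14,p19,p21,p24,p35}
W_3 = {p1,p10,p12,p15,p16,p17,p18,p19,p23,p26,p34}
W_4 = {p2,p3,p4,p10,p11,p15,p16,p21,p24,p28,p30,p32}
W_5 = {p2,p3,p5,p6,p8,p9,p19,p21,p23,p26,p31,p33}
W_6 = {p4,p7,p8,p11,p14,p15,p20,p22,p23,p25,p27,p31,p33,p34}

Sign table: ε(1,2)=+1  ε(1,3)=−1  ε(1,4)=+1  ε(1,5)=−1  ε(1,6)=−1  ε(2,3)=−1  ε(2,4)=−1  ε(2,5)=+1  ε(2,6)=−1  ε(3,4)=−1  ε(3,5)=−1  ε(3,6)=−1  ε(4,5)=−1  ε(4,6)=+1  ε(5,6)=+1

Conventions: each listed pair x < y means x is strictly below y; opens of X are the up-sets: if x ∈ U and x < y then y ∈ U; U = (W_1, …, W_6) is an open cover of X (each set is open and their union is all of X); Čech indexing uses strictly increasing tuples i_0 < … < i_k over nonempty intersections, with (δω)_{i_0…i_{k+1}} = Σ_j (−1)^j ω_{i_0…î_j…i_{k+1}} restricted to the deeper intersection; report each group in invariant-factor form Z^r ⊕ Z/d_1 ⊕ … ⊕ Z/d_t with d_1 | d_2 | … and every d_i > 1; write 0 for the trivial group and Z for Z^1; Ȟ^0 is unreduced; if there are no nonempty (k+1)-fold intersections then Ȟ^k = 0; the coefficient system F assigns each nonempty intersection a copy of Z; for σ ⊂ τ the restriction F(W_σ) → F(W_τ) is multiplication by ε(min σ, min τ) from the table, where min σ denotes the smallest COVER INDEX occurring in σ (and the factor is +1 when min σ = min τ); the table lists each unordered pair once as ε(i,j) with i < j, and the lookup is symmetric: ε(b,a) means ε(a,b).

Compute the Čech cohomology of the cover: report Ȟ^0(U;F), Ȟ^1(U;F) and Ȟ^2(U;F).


Ȟ^0 = 0,  Ȟ^1 = Z/2,  Ȟ^2 = Z

cover nerve:
  W12={p1,p14,p35} W13={p1,p16,p17} W14={p3,p16,p28} W15={p3,p6,p33} W16={p14,p20,p22,p33} W23={p1,p12,p19} W24={p4,p21,p24} W25={p9,p19,p21} W26={p4,p7,p14} W34={p10,p15,p16} W35={p19,p23,p26} W36={p15,p23,p34} W45={p2,p3,p21} W46={p4,p11,p15} W56={p8,p23,p31,p33}
  W123={p1} W126={p14} W134={p16} W145={p3} W156={p33} W235={p19} W245={p21} W246={p4} W346={p15} W356={p23}
C dims 6,15,10; δ0: rk 6, SNF 1^5·2; δ1: rk 9, SNF 1^9
Ȟ^0: (6−6)−0=0 ⇒ 0
Ȟ^1: (15−9)−6=0 plus torsion [2] ⇒ Z/2
Ȟ^2: (10−0)−9=1 ⇒ Z


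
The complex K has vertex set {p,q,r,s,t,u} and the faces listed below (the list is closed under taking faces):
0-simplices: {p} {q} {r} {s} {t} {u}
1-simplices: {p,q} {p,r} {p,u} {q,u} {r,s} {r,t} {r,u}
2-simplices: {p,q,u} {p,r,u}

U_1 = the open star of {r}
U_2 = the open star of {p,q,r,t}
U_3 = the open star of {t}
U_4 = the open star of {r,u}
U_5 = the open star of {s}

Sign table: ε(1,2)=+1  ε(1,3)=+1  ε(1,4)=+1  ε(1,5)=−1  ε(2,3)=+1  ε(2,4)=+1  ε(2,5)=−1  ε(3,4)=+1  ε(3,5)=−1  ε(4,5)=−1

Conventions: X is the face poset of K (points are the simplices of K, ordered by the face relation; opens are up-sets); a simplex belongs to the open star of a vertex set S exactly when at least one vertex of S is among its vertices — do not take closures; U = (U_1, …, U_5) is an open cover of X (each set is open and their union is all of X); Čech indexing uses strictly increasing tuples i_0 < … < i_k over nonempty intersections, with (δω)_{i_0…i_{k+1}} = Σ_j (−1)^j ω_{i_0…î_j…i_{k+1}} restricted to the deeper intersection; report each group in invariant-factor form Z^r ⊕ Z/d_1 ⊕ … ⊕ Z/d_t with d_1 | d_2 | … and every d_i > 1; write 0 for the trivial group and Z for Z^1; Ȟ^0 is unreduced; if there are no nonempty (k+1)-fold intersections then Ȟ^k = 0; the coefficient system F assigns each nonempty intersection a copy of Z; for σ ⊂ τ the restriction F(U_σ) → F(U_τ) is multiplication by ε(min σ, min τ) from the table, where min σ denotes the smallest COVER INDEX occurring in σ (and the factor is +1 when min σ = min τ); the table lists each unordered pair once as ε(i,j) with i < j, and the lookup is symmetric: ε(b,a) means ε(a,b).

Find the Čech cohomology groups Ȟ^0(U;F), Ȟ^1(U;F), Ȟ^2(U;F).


Ȟ^0(U;F) ≅ Z, Ȟ^1(U;F) ≅ 0, Ȟ^2(U;F) ≅ 0

intersection data:
  U1={{r},{p,r},{r,s},{r,t},{r,u},{p,r,u}} U2={{p},{q},{r},{t},{p,q},{p,r},{p,u},{q,u},{r,s},{r,t},{r,u},{p,q,u},{p,r,u}} U3={{t},{r,t}} U4={{r},{u},{p,r},{p,u},{q,u},{r,s},{r,t},{r,u},{p,q,u},{p,r,u}} U5={{s},{r,s}}
  U12={{r},{p,r},{r,s},{r,t},{r,u},{p,r,u}} U13={{r,t}} U14={{r},{p,r},{r,s},{r,t},{r,u},{p,r,u}} U15={{r,s}} U23={{t},{r,t}} U24={{r},{p,r},{p,u},{q,u},{r,s},{r,t},{r,u},{p,q,u},{p,r,u}} U25={{r,s}} U34={{r,t}} U45={{r,s}}
  U123={{r,t}} U124={{r},{p,r},{r,s},{r,t},{r,u},{p,r,u}} U125={{r,s}} U134={{r,t}} U145={{r,s}} U234={{r,t}} U245={{r,s}}
  U1234={{r,t}} U1245={{r,s}}
C dims 5,9,7,2; δ0: rk 4, SNF 1^4; δ1: rk 5, SNF 1^5; δ2: rk 2, SNF 1^2
Ȟ^0 = (5 − 4) − 0 = 1, so Ȟ^0 ≅ Z
Ȟ^1 = (9 − 5) − 4 = 0, so Ȟ^1 ≅ 0
Ȟ^2 = (7 − 2) − 5 = 0, so Ȟ^2 ≅ 0


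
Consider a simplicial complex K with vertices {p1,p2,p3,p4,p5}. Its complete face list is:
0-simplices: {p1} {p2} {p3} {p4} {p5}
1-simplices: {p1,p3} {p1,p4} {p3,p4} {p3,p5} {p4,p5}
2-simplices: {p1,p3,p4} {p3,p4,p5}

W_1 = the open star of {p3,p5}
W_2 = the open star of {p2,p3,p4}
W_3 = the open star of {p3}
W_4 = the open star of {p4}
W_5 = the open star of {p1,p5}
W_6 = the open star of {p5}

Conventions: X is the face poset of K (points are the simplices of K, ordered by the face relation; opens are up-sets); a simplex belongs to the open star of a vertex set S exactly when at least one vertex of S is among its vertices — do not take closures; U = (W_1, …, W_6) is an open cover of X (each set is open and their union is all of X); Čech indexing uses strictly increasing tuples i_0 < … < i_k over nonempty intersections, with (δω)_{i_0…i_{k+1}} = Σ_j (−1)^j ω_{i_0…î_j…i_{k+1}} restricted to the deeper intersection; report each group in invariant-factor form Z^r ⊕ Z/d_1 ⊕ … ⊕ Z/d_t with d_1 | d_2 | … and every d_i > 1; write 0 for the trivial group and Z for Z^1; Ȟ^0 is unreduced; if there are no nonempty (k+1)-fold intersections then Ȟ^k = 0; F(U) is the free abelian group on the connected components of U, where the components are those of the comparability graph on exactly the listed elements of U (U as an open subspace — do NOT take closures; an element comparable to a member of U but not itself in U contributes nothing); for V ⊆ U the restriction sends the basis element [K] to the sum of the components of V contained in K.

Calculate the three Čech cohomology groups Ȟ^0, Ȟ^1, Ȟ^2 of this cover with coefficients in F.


Ȟ^0 = Z^2; Ȟ^1 = 0; Ȟ^2 = 0

cover nerve:
  W1={{p3},{p5},{p1,p3},{p3,p4},{p3,p5},{p4,p5},{p1,p3,p4},{p3,p4,p5}} W2={{p2},{p3},{p4},{p1,p3},{p1,p4},{p3,p4},{p3,p5},{p4,p5},{p1,p3,p4},{p3,p4,p5}} W3={{p3},{p1,p3},{p3,p4},{p3,p5},{p1,p3,p4},{p3,p4,p5}} W4={{p4},{p1,p4},{p3,p4},{p4,p5},{p1,p3,p4},{p3,p4,p5}} W5={{p1},{p5},{p1,p3},{p1,p4},{p3,p5},{p4,p5},{p1,p3,p4},{p3,p4,p5}} W6={{p5},{p3,p5},{p4,p5},{p3,p4,p5}}
  W12={{p3},{p1,p3},{p3,p4},{p3,p5},{p4,p5},{p1,p3,p4},{p3,p4,p5}} W13={{p3},{p1,p3},{p3,p4},{p3,p5},{p1,p3,p4},{p3,p4,p5}} W14={{p3,p4},{p4,p5},{p1,p3,p4},{p3,p4,p5}} W15={{p5},{p1,p3},{p3,p5},{p4,p5},{p1,p3,p4},{p3,p4,p5}} W16={{p5},{p3,p5},{p4,p5},{p3,p4,p5}} W23={{p3},{p1,p3},{p3,p4},{p3,p5},{p1,p3,p4},{p3,p4,p5}} W24={{p4},{p1,p4},{p3,p4},{p4,p5},{p1,p3,p4},{p3,p4,p5}} W25={{p1,p3},{p1,p4},{p3,p5},{p4,p5},{p1,p3,p4},{p3,p4,p5}} W26={{p3,p5},{p4,p5},{p3,p4,p5}} W34={{p3,p4},{p1,p3,p4},{p3,p4,p5}} W35={{p1,p3},{p3,p5},{p1,p3,p4},{p3,p4,p5}} W36={{p3,p5},{p3,p4,p5}} W45={{p1,p4},{p4,p5},{p1,p3,p4},{p3,p4,p5}} W46={{p4,p5},{p3,p4,p5}} W56={{p5},{p3,p5},{p4,p5},{p3,p4,p5}}
  W123={{p3},{p1,p3},{p3,p4},{p3,p5},{p1,p3,p4},{p3,p4,p5}} W124={{p3,p4},{p4,p5},{p1,p3,p4},{p3,p4,p5}} W125={{p1,p3},{p3,p5},{p4,p5},{p1,p3,p4},{p3,p4,p5}} W126={{p3,p5},{p4,p5},{p3,p4,p5}} W134={{p3,p4},{p1,p3,p4},{p3,p4,p5}} W135={{p1,p3},{p3,p5},{p1,p3,p4},{p3,p4,p5}} W136={{p3,p5},{p3,p4,p5}} W145={{p4,p5},{p1,p3,p4},{p3,p4,p5}} W146={{p4,p5},{p3,p4,p5}} W156={{p5},{p3,p5},{p4,p5},{p3,p4,p5}} W234={{p3,p4},{p1,p3,p4},{p3,p4,p5}} W235={{p1,p3},{p3,p5},{p1,p3,p4},{p3,p4,p5}} W236={{p3,p5},{p3,p4,p5}} W245={{p1,p4},{p4,p5},{p1,p3,p4},{p3,p4,p5}} W246={{p4,p5},{p3,p4,p5}} W256={{p3,p5},{p4,p5},{p3,p4,p5}} W345={{p1,p3,p4},{p3,p4,p5}} W346={{p3,p4,p5}} W356={{p3,p5},{p3,p4,p5}} W456={{p4,p5},{p3,p4,p5}}
  W1234={{p3,p4},{p1,p3,p4},{p3,p4,p5}} W1235={{p1,p3},{p3,p5},{p1,p3,p4},{p3,p4,p5}} W1236={{p3,p5},{p3,p4,p5}} W1245={{p4,p5},{p1,p3,p4},{p3,p4,p5}} W1246={{p4,p5},{p3,p4,p5}} W1256={{p3,p5},{p4,p5},{p3,p4,p5}} W1345={{p1,p3,p4},{p3,p4,p5}} W1346={{p3,p4,p5}} W1356={{p3,p5},{p3,p4,p5}} W1456={{p4,p5},{p3,p4,p5}} W2345={{p1,p3,p4},{p3,p4,p5}} W2346={{p3,p4,p5}} W2356={{p3,p5},{p3,p4,p5}} W2456={{p4,p5},{p3,p4,p5}} W3456={{p3,p4,p5}}
  W12345={{p1,p3,p4},{p3,p4,p5}} W12346={{p3,p4,p5}} W12356={{p3,p5},{p3,p4,p5}} W12456={{p4,p5},{p3,p4,p5}} W13456={{p3,p4,p5}} W23456={{p3,p4,p5}}
  W123456={{p3,p4,p5}}
components per intersection:
  W1: {{p3},{p5},{p1,p3},{p3,p4},{p3,p5},{p4,p5},{p1,p3,p4},{p3,p4,p5}}
  W2: {{p2}} {{p3},{p4},{p1,p3},{p1,p4},{p3,p4},{p3,p5},{p4,p5},{p1,p3,p4},{p3,p4,p5}}
  W3: {{p3},{p1,p3},{p3,p4},{p3,p5},{p1,p3,p4},{p3,p4,p5}}
  W4: {{p4},{p1,p4},{p3,p4},{p4,p5},{p1,p3,p4},{p3,p4,p5}}
  W5: {{p1},{p1,p3},{p1,p4},{p1,p3,p4}} {{p5},{p3,p5},{p4,p5},{p3,p4,p5}}
  W6: {{p5},{p3,p5},{p4,p5},{p3,p4,p5}}
  W12: {{p3},{p1,p3},{p3,p4},{p3,p5},{p4,p5},{p1,p3,p4},{p3,p4,p5}}
  W13: {{p3},{p1,p3},{p3,p4},{p3,p5},{p1,p3,p4},{p3,p4,p5}}
  W14: {{p3,p4},{p4,p5},{p1,p3,p4},{p3,p4,p5}}
  W15: {{p5},{p3,p5},{p4,p5},{p3,p4,p5}} {{p1,p3},{p1,p3,p4}}
  W16: {{p5},{p3,p5},{p4,p5},{p3,p4,p5}}
  W23: {{p3},{p1,p3},{p3,p4},{p3,p5},{p1,p3,p4},{p3,p4,p5}}
  W24: {{p4},{p1,p4},{p3,p4},{p4,p5},{p1,p3,p4},{p3,p4,p5}}
  W25: {{p1,p3},{p1,p4},{p1,p3,p4}} {{p3,p5},{p4,p5},{p3,p4,p5}}
  W26: {{p3,p5},{p4,p5},{p3,p4,p5}}
  W34: {{p3,p4},{p1,p3,p4},{p3,p4,p5}}
  W35: {{p1,p3},{p1,p3,p4}} {{p3,p5},{p3,p4,p5}}
  W36: {{p3,p5},{p3,p4,p5}}
  W45: {{p1,p4},{p1,p3,p4}} {{p4,p5},{p3,p4,p5}}
  W46: {{p4,p5},{p3,p4,p5}}
  W56: {{p5},{p3,p5},{p4,p5},{p3,p4,p5}}
  W123: {{p3},{p1,p3},{p3,p4},{p3,p5},{p1,p3,p4},{p3,p4,p5}}
  W124: {{p3,p4},{p4,p5},{p1,p3,p4},{p3,p4,p5}}
  W125: {{p1,p3},{p1,p3,p4}} {{p3,p5},{p4,p5},{p3,p4,p5}}
  W126: {{p3,p5},{p4,p5},{p3,p4,p5}}
  W134: {{p3,p4},{p1,p3,p4},{p3,p4,p5}}
  W135: {{p1,p3},{p1,p3,p4}} {{p3,p5},{p3,p4,p5}}
  W136: {{p3,p5},{p3,p4,p5}}
  W145: {{p4,p5},{p3,p4,p5}} {{p1,p3,p4}}
  W146: {{p4,p5},{p3,p4,p5}}
  W156: {{p5},{p3,p5},{p4,p5},{p3,p4,p5}}
  W234: {{p3,p4},{p1,p3,p4},{p3,p4,p5}}
  W235: {{p1,p3},{p1,p3,p4}} {{p3,p5},{p3,p4,p5}}
  W236: {{p3,p5},{p3,p4,p5}}
  W245: {{p1,p4},{p1,p3,p4}} {{p4,p5},{p3,p4,p5}}
  W246: {{p4,p5},{p3,p4,p5}}
  W256: {{p3,p5},{p4,p5},{p3,p4,p5}}
  W345: {{p1,p3,p4}} {{p3,p4,p5}}
  W346: {{p3,p4,p5}}
  W356: {{p3,p5},{p3,p4,p5}}
  W456: {{p4,p5},{p3,p4,p5}}
  W1234: {{p3,p4},{p1,p3,p4},{p3,p4,p5}}
  W1235: {{p1,p3},{p1,p3,p4}} {{p3,p5},{p3,p4,p5}}
  W1236: {{p3,p5},{p3,p4,p5}}
  W1245: {{p4,p5},{p3,p4,p5}} {{p1,p3,p4}}
  W1246: {{p4,p5},{p3,p4,p5}}
  W1256: {{p3,p5},{p4,p5},{p3,p4,p5}}
  W1345: {{p1,p3,p4}} {{p3,p4,p5}}
  W1346: {{p3,p4,p5}}
  W1356: {{p3,p5},{p3,p4,p5}}
  W1456: {{p4,p5},{p3,p4,p5}}
  W2345: {{p1,p3,p4}} {{p3,p4,p5}}
  W2346: {{p3,p4,p5}}
  W2356: {{p3,p5},{p3,p4,p5}}
  W2456: {{p4,p5},{p3,p4,p5}}
  W3456: {{p3,p4,p5}}
  W12345: {{p1,p3,p4}} {{p3,p4,p5}}
  W12346: {{p3,p4,p5}}
  W12356: {{p3,p5},{p3,p4,p5}}
  W12456: {{p4,p5},{p3,p4,p5}}
  W13456: {{p3,p4,p5}}
  W23456: {{p3,p4,p5}}
  W123456: {{p3,p4,p5}}
C dims 8,19,26,19; δ0: rk 6, SNF 1^6; δ1: rk 13, SNF 1^13; δ2: rk 13, SNF 1^13
Ȟ^0: (8−6)−0=2 ⇒ Z^2
Ȟ^1: (19−13)−6=0 ⇒ 0
Ȟ^2: (26−13)−13=0 ⇒ 0


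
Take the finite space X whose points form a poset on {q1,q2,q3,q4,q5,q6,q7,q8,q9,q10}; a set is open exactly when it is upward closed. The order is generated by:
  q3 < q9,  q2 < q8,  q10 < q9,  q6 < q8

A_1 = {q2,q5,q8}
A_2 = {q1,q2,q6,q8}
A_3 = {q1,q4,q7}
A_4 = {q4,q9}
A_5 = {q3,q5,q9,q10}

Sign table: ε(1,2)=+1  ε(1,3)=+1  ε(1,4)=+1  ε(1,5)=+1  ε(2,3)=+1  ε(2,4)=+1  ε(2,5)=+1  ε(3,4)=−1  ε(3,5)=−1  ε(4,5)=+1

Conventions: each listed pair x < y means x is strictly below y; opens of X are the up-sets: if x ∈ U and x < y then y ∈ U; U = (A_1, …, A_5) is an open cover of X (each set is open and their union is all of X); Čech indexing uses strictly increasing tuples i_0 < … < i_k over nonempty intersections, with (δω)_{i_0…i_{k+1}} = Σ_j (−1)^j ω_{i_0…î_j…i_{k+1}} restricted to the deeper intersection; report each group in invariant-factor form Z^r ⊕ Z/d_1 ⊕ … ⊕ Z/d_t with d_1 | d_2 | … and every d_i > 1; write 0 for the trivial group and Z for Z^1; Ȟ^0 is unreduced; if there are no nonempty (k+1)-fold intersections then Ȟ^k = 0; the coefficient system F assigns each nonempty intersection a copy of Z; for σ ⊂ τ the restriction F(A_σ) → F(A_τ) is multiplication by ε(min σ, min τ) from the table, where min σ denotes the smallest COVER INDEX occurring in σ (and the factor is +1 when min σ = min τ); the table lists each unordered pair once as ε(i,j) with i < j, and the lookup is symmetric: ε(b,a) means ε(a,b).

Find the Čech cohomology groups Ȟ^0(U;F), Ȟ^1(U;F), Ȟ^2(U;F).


Ȟ^0 = 0, Ȟ^1 = Z/2, Ȟ^2 = 0

nerve of the cover:
  A12={q2,q8} A15={q5} A23={q1} A34={q4} A45={q9}
C dims 5,5; δ0: rk 5, SNF 1^4·2
Ȟ^0 = (5 − 5) − 0 = 0, so Ȟ^0 ≅ 0
Ȟ^1 = (5 − 0) − 5 = 0 plus torsion [2], so Ȟ^1 ≅ Z/2
Ȟ^2 = (0 − 0) − 0 = 0, so Ȟ^2 ≅ 0


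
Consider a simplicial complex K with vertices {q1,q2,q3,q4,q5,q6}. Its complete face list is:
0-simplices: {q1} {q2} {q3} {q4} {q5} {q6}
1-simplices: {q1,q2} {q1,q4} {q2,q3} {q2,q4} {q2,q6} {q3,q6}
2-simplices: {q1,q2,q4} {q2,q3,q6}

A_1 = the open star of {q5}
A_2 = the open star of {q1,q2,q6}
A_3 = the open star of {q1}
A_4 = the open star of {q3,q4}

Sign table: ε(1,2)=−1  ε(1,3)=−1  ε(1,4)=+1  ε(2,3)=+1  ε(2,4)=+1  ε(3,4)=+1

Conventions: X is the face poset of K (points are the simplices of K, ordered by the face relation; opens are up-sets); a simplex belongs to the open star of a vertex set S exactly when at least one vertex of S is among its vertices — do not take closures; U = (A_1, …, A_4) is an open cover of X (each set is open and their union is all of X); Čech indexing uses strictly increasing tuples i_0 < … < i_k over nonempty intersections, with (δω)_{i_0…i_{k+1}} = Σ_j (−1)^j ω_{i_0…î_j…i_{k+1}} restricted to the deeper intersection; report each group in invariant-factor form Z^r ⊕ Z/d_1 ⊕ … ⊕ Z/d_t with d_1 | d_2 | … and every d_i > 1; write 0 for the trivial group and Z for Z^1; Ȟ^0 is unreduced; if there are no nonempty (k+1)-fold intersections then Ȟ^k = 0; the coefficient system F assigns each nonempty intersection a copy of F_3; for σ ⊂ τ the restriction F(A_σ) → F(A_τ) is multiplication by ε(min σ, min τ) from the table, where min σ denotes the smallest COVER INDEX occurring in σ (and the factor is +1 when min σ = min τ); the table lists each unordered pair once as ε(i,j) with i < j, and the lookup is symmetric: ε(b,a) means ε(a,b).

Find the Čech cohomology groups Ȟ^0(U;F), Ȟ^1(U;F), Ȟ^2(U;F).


nonempty overlaps:
  A1={{q5}} A2={{q1},{q2},{q6},{q1,q2},{q1,q4},{q2,q3},{q2,q4},{q2,q6},{q3,q6},{q1,q2,q4},{q2,q3,q6}} A3={{q1},{q1,q2},{q1,q4},{q1,q2,q4}} A4={{q3},{q4},{q1,q4},{q2,q3},{q2,q4},{q3,q6},{q1,q2,q4},{q2,q3,q6}}
  A23={{q1},{q1,q2},{q1,q4},{q1,q2,q4}} A24={{q1,q4},{q2,q3},{q2,q4},{q3,q6},{q1,q2,q4},{q2,q3,q6}} A34={{q1,q4},{q1,q2,q4}}
  A234={{q1,q4},{q1,q2,q4}}
C dims 4,3,1; δ0: rk_F3 2; δ1: rk_F3 1
degree 0: 4−2−0 = 2 → Ȟ^0 ≅ Z/3 ⊕ Z/3
degree 1: 3−1−2 = 0 → Ȟ^1 ≅ 0
degree 2: 1−0−1 = 0 → Ȟ^2 ≅ 0

Ȟ^0 ≅ Z/3 ⊕ Z/3, Ȟ^1 ≅ 0, Ȟ^2 ≅ 0


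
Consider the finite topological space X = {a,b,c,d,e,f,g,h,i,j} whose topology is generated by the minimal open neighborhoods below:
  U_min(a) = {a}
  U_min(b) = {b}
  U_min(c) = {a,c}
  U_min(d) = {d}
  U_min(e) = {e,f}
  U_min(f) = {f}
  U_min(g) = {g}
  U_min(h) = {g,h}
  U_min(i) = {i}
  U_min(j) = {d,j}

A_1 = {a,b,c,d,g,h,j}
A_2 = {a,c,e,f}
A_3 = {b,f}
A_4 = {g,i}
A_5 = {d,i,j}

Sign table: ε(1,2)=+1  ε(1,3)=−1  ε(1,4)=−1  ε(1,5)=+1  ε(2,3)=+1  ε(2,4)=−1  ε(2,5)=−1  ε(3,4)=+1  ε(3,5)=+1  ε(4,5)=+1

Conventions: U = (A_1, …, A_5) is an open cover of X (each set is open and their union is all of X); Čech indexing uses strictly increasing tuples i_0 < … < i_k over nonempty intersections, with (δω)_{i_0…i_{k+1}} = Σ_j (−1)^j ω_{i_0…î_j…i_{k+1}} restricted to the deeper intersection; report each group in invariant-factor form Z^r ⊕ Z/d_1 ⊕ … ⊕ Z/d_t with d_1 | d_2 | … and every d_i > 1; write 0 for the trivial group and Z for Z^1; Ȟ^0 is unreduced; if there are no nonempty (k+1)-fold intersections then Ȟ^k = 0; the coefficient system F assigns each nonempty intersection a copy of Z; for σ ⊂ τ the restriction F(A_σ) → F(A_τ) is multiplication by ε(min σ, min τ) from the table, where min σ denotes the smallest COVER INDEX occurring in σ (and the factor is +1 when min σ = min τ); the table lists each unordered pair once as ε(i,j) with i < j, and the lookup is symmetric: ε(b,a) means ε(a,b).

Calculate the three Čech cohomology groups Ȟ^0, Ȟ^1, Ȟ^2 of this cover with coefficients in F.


Ȟ^0(U;F) ≅ 0; Ȟ^1(U;F) ≅ Z ⊕ Z/2; Ȟ^2(U;F) ≅ 0

nonempty overlaps:
  A12={a,c} A13={b} A14={g} A15={d,j} A23={f} A45={i}
C dims 5,6; δ0: rk 5, SNF 1^4·2
degree 0: 5−5−0 = 0 → Ȟ^0 ≅ 0
degree 1: 6−0−5 = 1 plus torsion [2] → Ȟ^1 ≅ Z ⊕ Z/2
degree 2: 0−0−0 = 0 → Ȟ^2 ≅ 0


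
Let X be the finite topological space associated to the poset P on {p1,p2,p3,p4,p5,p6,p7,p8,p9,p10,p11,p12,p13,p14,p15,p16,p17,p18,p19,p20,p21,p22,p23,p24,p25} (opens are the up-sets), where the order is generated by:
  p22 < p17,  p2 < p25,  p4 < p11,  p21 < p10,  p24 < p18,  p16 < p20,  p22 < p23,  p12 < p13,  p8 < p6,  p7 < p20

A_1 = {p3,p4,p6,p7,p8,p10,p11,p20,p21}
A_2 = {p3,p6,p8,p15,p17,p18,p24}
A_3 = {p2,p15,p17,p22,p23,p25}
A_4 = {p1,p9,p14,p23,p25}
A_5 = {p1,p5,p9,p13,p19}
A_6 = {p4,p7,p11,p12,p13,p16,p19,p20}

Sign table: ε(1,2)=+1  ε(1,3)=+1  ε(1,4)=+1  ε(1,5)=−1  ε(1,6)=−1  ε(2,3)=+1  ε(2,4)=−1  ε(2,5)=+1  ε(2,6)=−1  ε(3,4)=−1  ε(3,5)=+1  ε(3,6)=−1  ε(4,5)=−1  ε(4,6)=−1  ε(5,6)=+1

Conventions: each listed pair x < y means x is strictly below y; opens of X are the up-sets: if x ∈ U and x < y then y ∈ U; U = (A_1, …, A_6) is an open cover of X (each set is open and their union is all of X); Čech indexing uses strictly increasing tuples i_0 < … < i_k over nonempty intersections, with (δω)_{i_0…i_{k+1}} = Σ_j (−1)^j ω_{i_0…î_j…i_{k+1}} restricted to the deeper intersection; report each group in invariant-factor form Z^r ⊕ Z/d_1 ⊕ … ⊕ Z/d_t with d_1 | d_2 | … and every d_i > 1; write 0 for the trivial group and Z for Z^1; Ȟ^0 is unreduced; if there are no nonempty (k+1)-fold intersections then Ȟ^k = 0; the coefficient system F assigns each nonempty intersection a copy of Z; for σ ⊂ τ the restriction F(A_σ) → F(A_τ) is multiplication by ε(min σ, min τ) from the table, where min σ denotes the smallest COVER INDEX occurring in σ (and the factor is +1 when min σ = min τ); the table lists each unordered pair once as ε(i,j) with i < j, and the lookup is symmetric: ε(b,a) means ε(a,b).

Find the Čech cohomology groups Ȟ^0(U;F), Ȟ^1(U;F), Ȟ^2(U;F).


Ȟ^0(U;F) ≅ 0,  Ȟ^1(U;F) ≅ Z/2,  Ȟ^2(U;F) ≅ 0

nonempty overlaps:
  A12={p3,p6,p8} A16={p4,p7,p11,p20} A23={p15,p17} A34={p23,p25} A45={p1,p9} A56={p13,p19}
C dims 6,6; δ0: rk 6, SNF 1^5·2
degree 0: 6−6−0 = 0 → Ȟ^0 ≅ 0
degree 1: 6−0−6 = 0 plus torsion [2] → Ȟ^1 ≅ Z/2
degree 2: 0−0−0 = 0 → Ȟ^2 ≅ 0


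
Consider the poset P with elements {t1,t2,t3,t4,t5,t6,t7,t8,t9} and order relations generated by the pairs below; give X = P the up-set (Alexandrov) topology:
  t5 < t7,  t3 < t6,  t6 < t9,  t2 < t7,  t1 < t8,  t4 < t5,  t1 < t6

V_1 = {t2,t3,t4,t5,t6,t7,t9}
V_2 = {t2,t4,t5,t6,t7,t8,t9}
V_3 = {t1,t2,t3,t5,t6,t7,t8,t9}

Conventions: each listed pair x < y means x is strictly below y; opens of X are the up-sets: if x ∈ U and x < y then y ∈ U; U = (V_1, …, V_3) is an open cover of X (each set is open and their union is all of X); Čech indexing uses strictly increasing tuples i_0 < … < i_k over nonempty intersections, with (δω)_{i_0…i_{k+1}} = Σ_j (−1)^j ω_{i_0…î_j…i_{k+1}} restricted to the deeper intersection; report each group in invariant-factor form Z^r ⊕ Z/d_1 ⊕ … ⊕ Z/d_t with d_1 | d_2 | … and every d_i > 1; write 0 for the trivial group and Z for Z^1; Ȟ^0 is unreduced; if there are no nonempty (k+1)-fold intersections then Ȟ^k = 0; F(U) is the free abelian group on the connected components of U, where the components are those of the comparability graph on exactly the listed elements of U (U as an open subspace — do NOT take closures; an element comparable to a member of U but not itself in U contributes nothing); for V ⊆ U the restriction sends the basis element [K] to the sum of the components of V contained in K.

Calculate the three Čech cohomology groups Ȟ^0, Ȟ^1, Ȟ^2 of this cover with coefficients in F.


Ȟ^0 = Z^2; Ȟ^1 = 0; Ȟ^2 = 0

nerve of the cover:
  V12={t2,t4,t5,t6,t7,t9} V13={t2,t3,t5,t6,t7,t9} V23={t2,t5,t6,t7,t8,t9}
  V123={t2,t5,t6,t7,t9}
components per intersection:
  V1: {t2,t4,t5,t7} {t3,t6,t9}
  V2: {t2,t4,t5,t7} {t6,t9} {t8}
  V3: {t1,t3,t6,t8,t9} {t2,t5,t7}
  V12: {t2,t4,t5,t7} {t6,t9}
  V13: {t2,t5,t7} {t3,t6,t9}
  V23: {t2,t5,t7} {t6,t9} {t8}
  V123: {t2,t5,t7} {t6,t9}
C dims 7,7,2; δ0: rk 5, SNF 1^5; δ1: rk 2, SNF 1^2
Ȟ^0 = (7 − 5) − 0 = 2, so Ȟ^0 ≅ Z^2
Ȟ^1 = (7 − 2) − 5 = 0, so Ȟ^1 ≅ 0
Ȟ^2 = (2 − 0) − 2 = 0, so Ȟ^2 ≅ 0


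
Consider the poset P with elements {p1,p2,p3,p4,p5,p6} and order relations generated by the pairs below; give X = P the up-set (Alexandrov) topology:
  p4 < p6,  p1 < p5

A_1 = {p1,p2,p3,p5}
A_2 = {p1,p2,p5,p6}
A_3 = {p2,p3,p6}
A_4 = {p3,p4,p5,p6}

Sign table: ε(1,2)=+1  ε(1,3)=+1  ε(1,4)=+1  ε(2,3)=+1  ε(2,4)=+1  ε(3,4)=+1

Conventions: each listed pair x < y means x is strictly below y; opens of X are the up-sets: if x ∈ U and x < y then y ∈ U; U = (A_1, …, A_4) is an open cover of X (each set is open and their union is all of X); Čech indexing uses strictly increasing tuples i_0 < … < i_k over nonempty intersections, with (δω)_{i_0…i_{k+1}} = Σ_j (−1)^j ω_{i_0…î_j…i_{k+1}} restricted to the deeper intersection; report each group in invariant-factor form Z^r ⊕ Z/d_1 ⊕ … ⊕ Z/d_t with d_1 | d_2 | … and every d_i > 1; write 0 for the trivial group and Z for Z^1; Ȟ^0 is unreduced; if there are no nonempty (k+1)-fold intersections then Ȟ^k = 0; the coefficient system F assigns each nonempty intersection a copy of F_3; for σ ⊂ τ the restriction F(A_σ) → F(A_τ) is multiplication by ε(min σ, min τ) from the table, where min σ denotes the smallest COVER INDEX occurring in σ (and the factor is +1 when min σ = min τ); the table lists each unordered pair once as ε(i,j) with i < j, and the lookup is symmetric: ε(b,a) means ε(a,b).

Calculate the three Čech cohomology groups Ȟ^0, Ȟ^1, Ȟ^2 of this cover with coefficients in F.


Ȟ^0 = Z/3, Ȟ^1 = 0 and Ȟ^2 = Z/3

cover nerve:
  A12={p1,p2,p5} A13={p2,p3} A14={p3,p5} A23={p2,p6} A24={p5,p6} A34={p3,p6}
  A123={p2} A124={p5} A134={p3} A234={p6}
C dims 4,6,4; δ0: rk_F3 3; δ1: rk_F3 3
Ȟ^0: (4−3)−0=1 ⇒ Z/3
Ȟ^1: (6−3)−3=0 ⇒ 0
Ȟ^2: (4−0)−3=1 ⇒ Z/3


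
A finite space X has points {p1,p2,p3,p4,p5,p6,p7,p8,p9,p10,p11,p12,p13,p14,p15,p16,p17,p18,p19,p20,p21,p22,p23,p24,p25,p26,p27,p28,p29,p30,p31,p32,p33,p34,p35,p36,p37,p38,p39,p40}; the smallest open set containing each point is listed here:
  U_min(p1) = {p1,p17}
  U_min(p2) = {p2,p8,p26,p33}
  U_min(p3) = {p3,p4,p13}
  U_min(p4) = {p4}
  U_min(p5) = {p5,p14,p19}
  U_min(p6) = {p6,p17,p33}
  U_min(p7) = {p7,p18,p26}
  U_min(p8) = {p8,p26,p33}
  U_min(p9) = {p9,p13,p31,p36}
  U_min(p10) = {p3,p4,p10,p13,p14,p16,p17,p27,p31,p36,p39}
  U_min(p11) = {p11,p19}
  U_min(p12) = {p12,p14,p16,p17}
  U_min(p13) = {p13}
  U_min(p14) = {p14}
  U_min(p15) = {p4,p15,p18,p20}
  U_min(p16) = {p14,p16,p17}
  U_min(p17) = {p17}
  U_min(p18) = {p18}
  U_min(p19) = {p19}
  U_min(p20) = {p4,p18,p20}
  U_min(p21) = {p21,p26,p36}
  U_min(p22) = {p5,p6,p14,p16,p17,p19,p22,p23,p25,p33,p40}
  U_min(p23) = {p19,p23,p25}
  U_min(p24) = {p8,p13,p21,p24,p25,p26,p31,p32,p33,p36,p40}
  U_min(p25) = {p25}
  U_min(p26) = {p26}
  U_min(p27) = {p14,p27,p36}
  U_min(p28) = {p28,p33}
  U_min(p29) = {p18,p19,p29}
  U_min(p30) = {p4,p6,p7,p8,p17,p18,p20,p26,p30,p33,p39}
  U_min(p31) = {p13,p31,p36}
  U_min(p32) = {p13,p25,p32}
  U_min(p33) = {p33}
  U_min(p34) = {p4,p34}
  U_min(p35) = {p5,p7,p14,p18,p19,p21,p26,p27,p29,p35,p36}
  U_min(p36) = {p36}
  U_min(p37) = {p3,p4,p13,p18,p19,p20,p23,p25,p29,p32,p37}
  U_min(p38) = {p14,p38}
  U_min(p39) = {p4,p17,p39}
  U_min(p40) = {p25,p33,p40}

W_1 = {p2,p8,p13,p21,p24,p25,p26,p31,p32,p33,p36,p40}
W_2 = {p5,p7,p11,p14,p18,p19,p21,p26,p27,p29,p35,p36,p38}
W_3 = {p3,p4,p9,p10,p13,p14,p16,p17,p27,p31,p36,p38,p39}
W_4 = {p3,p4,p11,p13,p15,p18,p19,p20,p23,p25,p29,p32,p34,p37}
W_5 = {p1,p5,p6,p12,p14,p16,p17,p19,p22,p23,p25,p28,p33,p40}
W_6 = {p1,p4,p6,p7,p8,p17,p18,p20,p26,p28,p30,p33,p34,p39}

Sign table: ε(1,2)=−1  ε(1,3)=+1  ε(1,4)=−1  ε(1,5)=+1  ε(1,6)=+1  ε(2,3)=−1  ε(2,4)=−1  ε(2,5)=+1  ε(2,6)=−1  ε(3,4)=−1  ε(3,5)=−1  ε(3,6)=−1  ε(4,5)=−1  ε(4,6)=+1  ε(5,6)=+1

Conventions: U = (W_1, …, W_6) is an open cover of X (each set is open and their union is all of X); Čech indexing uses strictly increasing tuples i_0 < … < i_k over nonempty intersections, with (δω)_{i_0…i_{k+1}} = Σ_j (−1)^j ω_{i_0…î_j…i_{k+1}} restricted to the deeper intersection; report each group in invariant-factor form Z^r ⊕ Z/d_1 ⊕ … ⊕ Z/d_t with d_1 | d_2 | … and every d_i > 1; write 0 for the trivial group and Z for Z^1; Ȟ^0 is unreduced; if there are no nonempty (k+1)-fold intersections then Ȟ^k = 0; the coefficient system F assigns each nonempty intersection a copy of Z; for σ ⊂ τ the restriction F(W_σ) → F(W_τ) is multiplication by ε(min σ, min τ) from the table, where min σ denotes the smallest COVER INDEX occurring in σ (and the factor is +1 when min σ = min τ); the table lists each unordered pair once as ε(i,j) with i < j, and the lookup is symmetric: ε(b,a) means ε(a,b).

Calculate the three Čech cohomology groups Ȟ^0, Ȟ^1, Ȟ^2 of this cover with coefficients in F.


Ȟ^0 ≅ 0,  Ȟ^1 ≅ Z/2,  Ȟ^2 ≅ Z

nerve simplices:
  W12={p21,p26,p36} W13={p13,p31,p36} W14={p13,p25,p32} W15={p25,p33,p40} W16={p8,p26,p33} W23={p14,p27,p36,p38} W24={p11,p18,p19,p29} W25={p5,p14,p19} W26={p7,p18,p26} W34={p3,p4,p13} W35={p14,p16,p17} W36={p4,p17,p39} W45={p19,p23,p25} W46={p4,p18,p20,p34} W56={p1,p6,p17,p28,p33}
  W123={p36} W126={p26} W134={p13} W145={p25} W156={p33} W235={p14} W245={p19} W246={p18} W346={p4} W356={p17}
C dims 6,15,10; δ0: rk 6, SNF 1^5·2; δ1: rk 9, SNF 1^9
degree 0: 6−6−0 = 0 → Ȟ^0 ≅ 0
degree 1: 15−9−6 = 0 plus torsion [2] → Ȟ^1 ≅ Z/2
degree 2: 10−0−9 = 1 → Ȟ^2 ≅ Z


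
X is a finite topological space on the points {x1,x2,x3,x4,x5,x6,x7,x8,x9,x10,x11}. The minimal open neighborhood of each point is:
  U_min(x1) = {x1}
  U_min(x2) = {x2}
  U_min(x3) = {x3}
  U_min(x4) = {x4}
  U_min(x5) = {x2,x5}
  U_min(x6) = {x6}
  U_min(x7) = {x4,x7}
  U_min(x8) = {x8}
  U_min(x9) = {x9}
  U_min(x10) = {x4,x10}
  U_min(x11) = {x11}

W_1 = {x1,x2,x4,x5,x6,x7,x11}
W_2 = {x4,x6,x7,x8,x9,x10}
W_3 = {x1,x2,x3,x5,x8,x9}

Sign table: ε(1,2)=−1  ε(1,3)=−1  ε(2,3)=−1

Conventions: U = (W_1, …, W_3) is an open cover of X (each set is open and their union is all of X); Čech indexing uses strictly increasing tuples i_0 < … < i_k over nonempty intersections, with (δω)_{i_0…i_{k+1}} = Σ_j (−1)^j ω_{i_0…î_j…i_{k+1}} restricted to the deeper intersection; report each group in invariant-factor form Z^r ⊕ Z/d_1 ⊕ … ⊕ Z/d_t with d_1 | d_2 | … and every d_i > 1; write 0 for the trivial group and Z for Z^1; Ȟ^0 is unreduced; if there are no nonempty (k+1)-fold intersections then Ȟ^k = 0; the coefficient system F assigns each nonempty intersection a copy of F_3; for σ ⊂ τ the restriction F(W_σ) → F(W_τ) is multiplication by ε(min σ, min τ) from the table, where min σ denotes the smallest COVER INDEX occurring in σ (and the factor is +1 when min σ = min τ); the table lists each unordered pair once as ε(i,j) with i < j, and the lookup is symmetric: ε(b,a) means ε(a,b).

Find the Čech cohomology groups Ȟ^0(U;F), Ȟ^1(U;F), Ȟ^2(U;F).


nonempty intersections:
  W12={x4,x6,x7} W13={x1,x2,x5} W23={x8,x9}
C dims 3,3; δ0: rk_F3 3
Ȟ^0: (3−3)−0=0 ⇒ 0
Ȟ^1: (3−0)−3=0 ⇒ 0
Ȟ^2: (0−0)−0=0 ⇒ 0

Ȟ^0 ≅ 0; Ȟ^1 ≅ 0; Ȟ^2 ≅ 0


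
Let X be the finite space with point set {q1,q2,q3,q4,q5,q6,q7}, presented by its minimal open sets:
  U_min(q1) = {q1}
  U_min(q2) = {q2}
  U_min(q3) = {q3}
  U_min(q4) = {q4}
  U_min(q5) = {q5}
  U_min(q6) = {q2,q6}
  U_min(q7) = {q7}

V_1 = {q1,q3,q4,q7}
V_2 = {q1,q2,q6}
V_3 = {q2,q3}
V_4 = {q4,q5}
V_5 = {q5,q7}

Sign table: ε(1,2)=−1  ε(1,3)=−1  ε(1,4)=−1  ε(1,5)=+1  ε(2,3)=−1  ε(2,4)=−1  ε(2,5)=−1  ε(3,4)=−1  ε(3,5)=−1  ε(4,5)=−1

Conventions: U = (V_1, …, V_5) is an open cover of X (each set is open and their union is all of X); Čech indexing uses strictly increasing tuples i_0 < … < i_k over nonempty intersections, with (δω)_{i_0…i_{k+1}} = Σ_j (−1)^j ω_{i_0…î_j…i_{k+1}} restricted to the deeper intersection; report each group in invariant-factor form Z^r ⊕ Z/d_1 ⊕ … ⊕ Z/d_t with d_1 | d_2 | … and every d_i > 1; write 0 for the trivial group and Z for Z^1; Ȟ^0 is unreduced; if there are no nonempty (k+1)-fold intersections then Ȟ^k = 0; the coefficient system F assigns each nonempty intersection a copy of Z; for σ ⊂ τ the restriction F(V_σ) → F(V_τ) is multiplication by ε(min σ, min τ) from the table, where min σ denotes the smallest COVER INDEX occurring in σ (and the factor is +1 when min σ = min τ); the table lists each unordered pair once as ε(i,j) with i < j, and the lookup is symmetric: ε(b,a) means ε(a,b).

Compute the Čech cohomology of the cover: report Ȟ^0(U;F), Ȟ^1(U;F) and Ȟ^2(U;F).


nerve of the cover:
  V12={q1} V13={q3} V14={q4} V15={q7} V23={q2} V45={q5}
C dims 5,6; δ0: rk 5, SNF 1^4·2
Ȟ^0 = (5 − 5) − 0 = 0, so Ȟ^0 ≅ 0
Ȟ^1 = (6 − 0) − 5 = 1 plus torsion [2], so Ȟ^1 ≅ Z ⊕ Z/2
Ȟ^2 = (0 − 0) − 0 = 0, so Ȟ^2 ≅ 0

Ȟ^0 = 0, Ȟ^1 = Z ⊕ Z/2 and Ȟ^2 = 0


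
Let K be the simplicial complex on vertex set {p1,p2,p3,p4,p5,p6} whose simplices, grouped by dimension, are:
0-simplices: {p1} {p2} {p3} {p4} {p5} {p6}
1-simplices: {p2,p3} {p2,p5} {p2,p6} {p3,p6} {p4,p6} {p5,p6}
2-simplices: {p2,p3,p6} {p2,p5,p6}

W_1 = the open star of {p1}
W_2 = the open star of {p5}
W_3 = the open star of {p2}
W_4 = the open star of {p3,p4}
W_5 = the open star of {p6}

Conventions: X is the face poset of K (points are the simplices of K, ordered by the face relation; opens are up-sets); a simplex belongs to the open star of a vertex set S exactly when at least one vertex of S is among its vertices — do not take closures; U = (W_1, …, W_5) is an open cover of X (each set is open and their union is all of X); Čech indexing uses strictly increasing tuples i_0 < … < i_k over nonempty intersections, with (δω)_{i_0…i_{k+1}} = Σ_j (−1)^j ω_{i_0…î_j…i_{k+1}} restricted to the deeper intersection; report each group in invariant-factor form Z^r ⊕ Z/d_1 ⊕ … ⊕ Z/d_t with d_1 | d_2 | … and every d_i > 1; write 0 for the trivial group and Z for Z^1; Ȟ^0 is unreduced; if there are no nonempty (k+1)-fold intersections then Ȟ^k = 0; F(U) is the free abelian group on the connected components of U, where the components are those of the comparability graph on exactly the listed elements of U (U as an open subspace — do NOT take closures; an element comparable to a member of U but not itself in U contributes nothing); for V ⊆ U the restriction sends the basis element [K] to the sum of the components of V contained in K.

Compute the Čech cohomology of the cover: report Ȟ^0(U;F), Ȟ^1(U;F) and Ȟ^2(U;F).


Ȟ^0 ≅ Z^2,  Ȟ^1 ≅ 0,  Ȟ^2 ≅ 0

nerve simplices:
  W1={{p1}} W2={{p5},{p2,p5},{p5,p6},{p2,p5,p6}} W3={{p2},{p2,p3},{p2,p5},{p2,p6},{p2,p3,p6},{p2,p5,p6}} W4={{p3},{p4},{p2,p3},{p3,p6},{p4,p6},{p2,p3,p6}} W5={{p6},{p2,p6},{p3,p6},{p4,p6},{p5,p6},{p2,p3,p6},{p2,p5,p6}}
  W23={{p2,p5},{p2,p5,p6}} W25={{p5,p6},{p2,p5,p6}} W34={{p2,p3},{p2,p3,p6}} W35={{p2,p6},{p2,p3,p6},{p2,p5,p6}} W45={{p3,p6},{p4,p6},{p2,p3,p6}}
  W235={{p2,p5,p6}} W345={{p2,p3,p6}}
components per intersection:
  W1: {{p1}}
  W2: {{p5},{p2,p5},{p5,p6},{p2,p5,p6}}
  W3: {{p2},{p2,p3},{p2,p5},{p2,p6},{p2,p3,p6},{p2,p5,p6}}
  W4: {{p3},{p2,p3},{p3,p6},{p2,p3,p6}} {{p4},{p4,p6}}
  W5: {{p6},{p2,p6},{p3,p6},{p4,p6},{p5,p6},{p2,p3,p6},{p2,p5,p6}}
  W23: {{p2,p5},{p2,p5,p6}}
  W25: {{p5,p6},{p2,p5,p6}}
  W34: {{p2,p3},{p2,p3,p6}}
  W35: {{p2,p6},{p2,p3,p6},{p2,p5,p6}}
  W45: {{p3,p6},{p2,p3,p6}} {{p4,p6}}
  W235: {{p2,p5,p6}}
  W345: {{p2,p3,p6}}
C dims 6,6,2; δ0: rk 4, SNF 1^4; δ1: rk 2, SNF 1^2
degree 0: 6−4−0 = 2 → Ȟ^0 ≅ Z^2
degree 1: 6−2−4 = 0 → Ȟ^1 ≅ 0
degree 2: 2−0−2 = 0 → Ȟ^2 ≅ 0


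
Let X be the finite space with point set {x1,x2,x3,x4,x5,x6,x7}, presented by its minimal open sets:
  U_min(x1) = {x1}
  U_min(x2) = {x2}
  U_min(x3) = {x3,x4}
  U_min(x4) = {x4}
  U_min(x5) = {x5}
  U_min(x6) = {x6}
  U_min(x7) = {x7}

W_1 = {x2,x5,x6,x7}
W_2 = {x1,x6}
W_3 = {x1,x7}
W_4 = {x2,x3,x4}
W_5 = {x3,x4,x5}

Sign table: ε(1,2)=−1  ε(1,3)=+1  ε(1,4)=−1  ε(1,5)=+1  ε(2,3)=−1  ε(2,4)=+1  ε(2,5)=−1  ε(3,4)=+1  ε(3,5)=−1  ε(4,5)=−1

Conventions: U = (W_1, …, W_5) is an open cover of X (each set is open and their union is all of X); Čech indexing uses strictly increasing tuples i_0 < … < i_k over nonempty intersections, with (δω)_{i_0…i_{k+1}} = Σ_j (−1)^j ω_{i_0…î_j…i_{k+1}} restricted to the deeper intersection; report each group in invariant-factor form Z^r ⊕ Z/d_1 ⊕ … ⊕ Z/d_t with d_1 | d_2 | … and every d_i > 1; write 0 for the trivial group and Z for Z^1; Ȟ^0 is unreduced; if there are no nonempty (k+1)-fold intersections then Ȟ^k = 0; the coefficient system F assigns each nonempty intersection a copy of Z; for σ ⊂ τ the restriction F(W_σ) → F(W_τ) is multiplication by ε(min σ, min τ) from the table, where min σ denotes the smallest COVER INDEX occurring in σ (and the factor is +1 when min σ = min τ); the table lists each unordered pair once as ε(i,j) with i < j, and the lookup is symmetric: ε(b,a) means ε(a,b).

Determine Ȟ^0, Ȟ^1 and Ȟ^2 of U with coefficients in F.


Ȟ^0 = Z, Ȟ^1 = Z^2, Ȟ^2 = 0

cover nerve:
  W12={x6} W13={x7} W14={x2} W15={x5} W23={x1} W45={x3,x4}
C dims 5,6; δ0: rk 4, SNF 1^4
Ȟ^0: (5−4)−0=1 ⇒ Z
Ȟ^1: (6−0)−4=2 ⇒ Z^2
Ȟ^2: (0−0)−0=0 ⇒ 0
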